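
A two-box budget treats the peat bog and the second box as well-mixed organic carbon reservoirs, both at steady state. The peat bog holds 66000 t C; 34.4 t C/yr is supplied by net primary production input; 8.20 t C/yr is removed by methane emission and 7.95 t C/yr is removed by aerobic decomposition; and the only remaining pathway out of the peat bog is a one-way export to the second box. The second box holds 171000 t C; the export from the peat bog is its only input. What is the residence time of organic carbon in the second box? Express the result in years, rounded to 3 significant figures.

Balance the peat bog: ΣF_in = 34.400 t C/yr.
Export to the second box = ΣF_in − (8.20 + 7.95) = 18.250 t C/yr.
At steady state the output of the second box equals its input, 18.250 t C/yr.
τ = M / F = 171000 / 18.250 = 9370 yr.

9370 yr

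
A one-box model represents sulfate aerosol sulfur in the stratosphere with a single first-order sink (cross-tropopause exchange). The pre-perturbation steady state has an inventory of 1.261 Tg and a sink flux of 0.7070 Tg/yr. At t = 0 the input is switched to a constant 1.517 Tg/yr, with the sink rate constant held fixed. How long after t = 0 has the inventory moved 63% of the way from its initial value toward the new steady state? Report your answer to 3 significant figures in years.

1.77 yr

τ = M₀/F₀ = 1.261/0.7070 = 1.784 yr.
The remaining gap fraction is e^(−t/τ); 63% covered ⇒ e^(−t/τ) = 0.370.
t = −τ ln(0.370) = 1.784 × 0.9943 = 1.773 yr.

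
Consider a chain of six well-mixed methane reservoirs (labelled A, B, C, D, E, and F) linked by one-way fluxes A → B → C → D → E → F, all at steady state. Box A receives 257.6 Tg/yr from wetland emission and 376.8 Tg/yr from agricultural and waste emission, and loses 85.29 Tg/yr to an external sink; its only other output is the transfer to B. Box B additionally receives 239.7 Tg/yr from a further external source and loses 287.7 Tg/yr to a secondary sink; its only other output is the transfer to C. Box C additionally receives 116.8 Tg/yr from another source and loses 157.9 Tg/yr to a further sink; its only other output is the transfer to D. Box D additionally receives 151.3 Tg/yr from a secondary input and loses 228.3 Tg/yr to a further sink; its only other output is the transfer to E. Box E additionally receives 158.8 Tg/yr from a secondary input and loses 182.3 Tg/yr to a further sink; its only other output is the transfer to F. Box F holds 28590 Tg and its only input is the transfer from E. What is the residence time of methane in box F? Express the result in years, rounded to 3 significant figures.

79.5 yr

Box A: F(A→B) = (257.6 + 376.8) − 85.29 = 549.11 Tg/yr.
Box B: F(B→C) = (549.11 + 239.7) − 287.7 = 501.11 Tg/yr.
Box C: F(C→D) = (501.11 + 116.8) − 157.9 = 460.01 Tg/yr.
Box D: F(D→E) = (460.01 + 151.3) − 228.3 = 383.01 Tg/yr.
Box E: F(E→F) = (383.01 + 158.8) − 182.3 = 359.51 Tg/yr.
Box F throughput = its input = 359.51 Tg/yr; τ = 28590 / 359.51 = 79.52 yr.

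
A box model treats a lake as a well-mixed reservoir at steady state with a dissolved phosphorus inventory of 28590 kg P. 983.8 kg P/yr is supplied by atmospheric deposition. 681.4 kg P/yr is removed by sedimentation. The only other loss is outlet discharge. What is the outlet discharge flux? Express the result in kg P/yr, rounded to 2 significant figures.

At steady state ΣF_in = ΣF_out.
ΣF_in = 983.80 kg P/yr.
Outlet discharge flux = ΣF_in − (681.4) = 983.80 − 681.4 = 302.4 kg P/yr.

300 kg P/yr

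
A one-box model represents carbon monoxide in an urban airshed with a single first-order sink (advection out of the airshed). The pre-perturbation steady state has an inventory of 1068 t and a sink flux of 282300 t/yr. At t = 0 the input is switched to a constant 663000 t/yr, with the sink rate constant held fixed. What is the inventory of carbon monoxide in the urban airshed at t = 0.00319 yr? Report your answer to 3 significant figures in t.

τ = M₀/F₀ = 1068/282300 = 0.003783 yr; rate constant k = 1/τ.
New steady state M_∞ = F₁/k = F₁·τ = 663000 × 0.003783 = 2508.3 t.
M(t) = M_∞ + (M₀ − M_∞)·e^(−t/τ); t/τ = 0.00319/0.003783 = 0.8432, so e^(−t/τ) = 0.4303.
M(t) = 2508.3 − 1440 × 0.4303 = 1888.5 t.

1890 t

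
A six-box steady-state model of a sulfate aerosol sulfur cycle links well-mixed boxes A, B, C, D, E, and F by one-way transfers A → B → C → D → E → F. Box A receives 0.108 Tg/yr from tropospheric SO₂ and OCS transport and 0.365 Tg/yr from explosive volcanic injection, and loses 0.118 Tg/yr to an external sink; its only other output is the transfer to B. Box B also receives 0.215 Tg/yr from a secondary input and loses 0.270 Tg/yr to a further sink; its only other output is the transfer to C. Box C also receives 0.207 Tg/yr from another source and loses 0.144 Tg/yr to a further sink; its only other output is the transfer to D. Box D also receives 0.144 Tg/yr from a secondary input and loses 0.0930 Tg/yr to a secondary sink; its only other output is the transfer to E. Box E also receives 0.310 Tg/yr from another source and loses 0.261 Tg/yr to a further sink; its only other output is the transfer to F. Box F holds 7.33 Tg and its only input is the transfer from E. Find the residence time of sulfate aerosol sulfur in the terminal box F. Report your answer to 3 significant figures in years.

15.8 yr

Box A: F(A→B) = (0.108 + 0.365) − 0.118 = 0.35500 Tg/yr.
Box B: F(B→C) = (0.35500 + 0.215) − 0.270 = 0.30000 Tg/yr.
Box C: F(C→D) = (0.30000 + 0.207) − 0.144 = 0.36300 Tg/yr.
Box D: F(D→E) = (0.36300 + 0.144) − 0.0930 = 0.41400 Tg/yr.
Box E: F(E→F) = (0.41400 + 0.310) − 0.261 = 0.46300 Tg/yr.
Box F throughput = its input = 0.46300 Tg/yr; τ = 7.33 / 0.46300 = 15.83 yr.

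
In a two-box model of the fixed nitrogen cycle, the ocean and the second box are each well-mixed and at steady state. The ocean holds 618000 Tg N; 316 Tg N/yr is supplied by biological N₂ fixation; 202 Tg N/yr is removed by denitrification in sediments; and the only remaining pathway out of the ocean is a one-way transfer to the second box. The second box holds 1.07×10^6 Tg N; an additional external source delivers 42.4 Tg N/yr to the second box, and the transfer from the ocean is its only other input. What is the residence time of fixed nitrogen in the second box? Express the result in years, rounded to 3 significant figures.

Balance the ocean: ΣF_in = 316.00 Tg N/yr.
Transfer to the second box = ΣF_in − (202) = 114.00 Tg N/yr.
Total input to the second box = 114.00 + 42.4 = 156.40 Tg N/yr; at steady state this equals its total output.
τ = M / F = 1.07×10^6 / 156.40 = 6841 yr.

6840 yr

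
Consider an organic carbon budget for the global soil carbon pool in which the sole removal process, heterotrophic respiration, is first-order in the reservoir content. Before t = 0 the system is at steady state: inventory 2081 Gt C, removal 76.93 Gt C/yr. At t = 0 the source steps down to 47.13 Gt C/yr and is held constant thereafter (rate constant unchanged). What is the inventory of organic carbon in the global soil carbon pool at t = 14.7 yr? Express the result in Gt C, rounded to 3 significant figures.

τ = M₀/F₀ = 2081/76.93 = 27.05 yr; rate constant k = 1/τ.
New steady state M_∞ = F₁/k = F₁·τ = 47.13 × 27.05 = 1274.9 Gt C.
M(t) = M_∞ + (M₀ − M_∞)·e^(−t/τ); t/τ = 14.7/27.05 = 0.5434, so e^(−t/τ) = 0.5808.
M(t) = 1274.9 + 806.1 × 0.5808 = 1743.0 Gt C.

1740 Gt C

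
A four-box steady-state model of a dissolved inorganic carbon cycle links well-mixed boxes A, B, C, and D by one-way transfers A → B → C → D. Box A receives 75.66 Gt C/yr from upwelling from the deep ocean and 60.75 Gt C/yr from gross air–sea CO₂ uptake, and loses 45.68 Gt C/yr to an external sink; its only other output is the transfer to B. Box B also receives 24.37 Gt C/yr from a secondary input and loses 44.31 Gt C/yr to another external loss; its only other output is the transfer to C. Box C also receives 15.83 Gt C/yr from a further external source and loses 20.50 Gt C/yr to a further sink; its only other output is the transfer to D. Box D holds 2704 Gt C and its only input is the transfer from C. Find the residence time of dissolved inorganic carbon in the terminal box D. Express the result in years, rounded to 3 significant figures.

40.9 yr

Box A: F(A→B) = (75.66 + 60.75) − 45.68 = 90.730 Gt C/yr.
Box B: F(B→C) = (90.730 + 24.37) − 44.31 = 70.790 Gt C/yr.
Box C: F(C→D) = (70.790 + 15.83) − 20.50 = 66.120 Gt C/yr.
Box D throughput = its input = 66.120 Gt C/yr; τ = 2704 / 66.120 = 40.90 yr.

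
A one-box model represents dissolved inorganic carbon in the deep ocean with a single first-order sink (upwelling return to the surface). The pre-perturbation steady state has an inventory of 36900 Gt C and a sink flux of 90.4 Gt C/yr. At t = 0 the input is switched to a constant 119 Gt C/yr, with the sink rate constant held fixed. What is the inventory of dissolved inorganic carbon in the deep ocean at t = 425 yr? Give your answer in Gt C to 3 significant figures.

τ = M₀/F₀ = 36900/90.4 = 408.2 yr; rate constant k = 1/τ.
New steady state M_∞ = F₁/k = F₁·τ = 119 × 408.2 = 48574 Gt C.
M(t) = M_∞ + (M₀ − M_∞)·e^(−t/τ); t/τ = 425/408.2 = 1.041, so e^(−t/τ) = 0.3530.
M(t) = 48574 − 11670 × 0.3530 = 44453 Gt C.

44500 Gt C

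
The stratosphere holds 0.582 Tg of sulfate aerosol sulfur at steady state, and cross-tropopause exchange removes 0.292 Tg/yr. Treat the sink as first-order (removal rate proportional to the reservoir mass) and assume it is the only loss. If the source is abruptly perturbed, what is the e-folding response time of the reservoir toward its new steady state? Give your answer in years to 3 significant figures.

1.99 yr

For a linear reservoir the response time equals the residence time τ = M/F.
τ = 0.582 / 0.292 = 1.993 yr.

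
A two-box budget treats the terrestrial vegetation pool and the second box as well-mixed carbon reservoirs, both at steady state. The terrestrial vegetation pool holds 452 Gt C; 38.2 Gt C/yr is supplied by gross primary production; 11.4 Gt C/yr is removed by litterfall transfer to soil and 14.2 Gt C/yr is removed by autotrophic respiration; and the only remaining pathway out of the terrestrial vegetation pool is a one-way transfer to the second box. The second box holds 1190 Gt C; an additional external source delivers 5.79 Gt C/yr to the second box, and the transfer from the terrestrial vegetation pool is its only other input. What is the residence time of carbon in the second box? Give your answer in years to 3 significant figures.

64.7 yr

Balance the terrestrial vegetation pool: ΣF_in = 38.200 Gt C/yr.
Transfer to the second box = ΣF_in − (11.4 + 14.2) = 12.600 Gt C/yr.
Total input to the second box = 12.600 + 5.79 = 18.390 Gt C/yr; at steady state this equals its total output.
τ = M / F = 1190 / 18.390 = 64.71 yr.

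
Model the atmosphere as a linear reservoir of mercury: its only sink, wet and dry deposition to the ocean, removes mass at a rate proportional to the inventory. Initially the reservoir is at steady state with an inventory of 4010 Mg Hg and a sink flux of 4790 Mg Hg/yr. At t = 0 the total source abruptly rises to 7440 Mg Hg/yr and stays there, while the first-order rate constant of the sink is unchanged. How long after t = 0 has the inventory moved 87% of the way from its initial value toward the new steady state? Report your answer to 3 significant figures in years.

τ = M₀/F₀ = 4010/4790 = 0.8372 yr.
The remaining gap fraction is e^(−t/τ); 87% covered ⇒ e^(−t/τ) = 0.130.
t = −τ ln(0.130) = 0.8372 × 2.040 = 1.708 yr.

1.71 yr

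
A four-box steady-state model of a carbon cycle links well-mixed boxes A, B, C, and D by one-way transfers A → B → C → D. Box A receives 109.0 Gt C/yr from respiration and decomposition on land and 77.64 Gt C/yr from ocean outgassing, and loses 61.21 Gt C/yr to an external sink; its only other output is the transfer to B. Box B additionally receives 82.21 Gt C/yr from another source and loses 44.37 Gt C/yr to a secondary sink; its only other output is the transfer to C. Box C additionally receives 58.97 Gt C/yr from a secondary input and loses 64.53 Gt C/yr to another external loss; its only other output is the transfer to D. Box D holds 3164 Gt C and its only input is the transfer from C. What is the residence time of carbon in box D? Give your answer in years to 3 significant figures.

Box A: F(A→B) = (109.0 + 77.64) − 61.21 = 125.43 Gt C/yr.
Box B: F(B→C) = (125.43 + 82.21) − 44.37 = 163.27 Gt C/yr.
Box C: F(C→D) = (163.27 + 58.97) − 64.53 = 157.71 Gt C/yr.
Box D throughput = its input = 157.71 Gt C/yr; τ = 3164 / 157.71 = 20.06 yr.

20.1 yr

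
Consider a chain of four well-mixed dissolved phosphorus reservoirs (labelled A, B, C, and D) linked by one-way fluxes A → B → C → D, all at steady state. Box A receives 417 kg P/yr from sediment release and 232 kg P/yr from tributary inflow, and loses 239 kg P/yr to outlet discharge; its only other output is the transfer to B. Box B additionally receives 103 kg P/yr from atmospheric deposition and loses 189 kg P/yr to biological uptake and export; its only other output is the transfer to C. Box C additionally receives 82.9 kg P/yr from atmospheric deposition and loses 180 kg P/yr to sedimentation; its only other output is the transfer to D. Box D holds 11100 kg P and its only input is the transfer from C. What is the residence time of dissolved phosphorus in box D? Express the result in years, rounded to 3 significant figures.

Box A: F(A→B) = (417 + 232) − 239 = 410.00 kg P/yr.
Box B: F(B→C) = (410.00 + 103) − 189 = 324.00 kg P/yr.
Box C: F(C→D) = (324.00 + 82.9) − 180 = 226.90 kg P/yr.
Box D throughput = its input = 226.90 kg P/yr; τ = 11100 / 226.90 = 48.92 yr.

48.9 yr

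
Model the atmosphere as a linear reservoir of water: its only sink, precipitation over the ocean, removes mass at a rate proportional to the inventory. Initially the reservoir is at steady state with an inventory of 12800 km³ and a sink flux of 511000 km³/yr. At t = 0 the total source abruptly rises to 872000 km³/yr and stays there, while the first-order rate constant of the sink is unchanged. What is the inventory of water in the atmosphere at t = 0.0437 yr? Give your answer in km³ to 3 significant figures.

20300 km³

The sink rate constant is k = F₀/M₀ = 511000/12800 = 39.92 yr⁻¹.
Solving dM/dt = F₁ − kM with M(0) = M₀ gives M(t) = F₁/k + (M₀ − F₁/k)·e^(−kt).
F₁/k = 872000/39.92 = 21843 km³; kt = 39.92 × 0.0437 = 1.745, e^(−kt) = 0.1747.
M(0.0437) = 21843 + (12800 − 21843) × 0.1747 = 21843 − 1580 = 20263 km³.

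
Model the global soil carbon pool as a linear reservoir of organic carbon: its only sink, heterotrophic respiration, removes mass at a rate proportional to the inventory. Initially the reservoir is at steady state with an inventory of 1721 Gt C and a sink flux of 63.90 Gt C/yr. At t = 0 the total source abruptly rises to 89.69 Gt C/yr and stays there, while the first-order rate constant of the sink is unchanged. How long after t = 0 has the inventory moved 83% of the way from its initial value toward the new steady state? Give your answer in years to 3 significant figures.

τ = M₀/F₀ = 1721/63.90 = 26.93 yr.
The remaining gap fraction is e^(−t/τ); 83% covered ⇒ e^(−t/τ) = 0.170.
t = −τ ln(0.170) = 26.93 × 1.772 = 47.72 yr.

47.7 yr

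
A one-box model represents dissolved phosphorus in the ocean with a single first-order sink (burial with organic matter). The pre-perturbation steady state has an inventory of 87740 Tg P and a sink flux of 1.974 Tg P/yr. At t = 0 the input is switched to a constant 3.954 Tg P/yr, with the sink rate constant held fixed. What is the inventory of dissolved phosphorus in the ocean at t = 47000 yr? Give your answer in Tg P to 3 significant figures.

145000 Tg P

The sink rate constant is k = F₀/M₀ = 1.974/87740 = 2.250×10^-5 yr⁻¹.
Solving dM/dt = F₁ − kM with M(0) = M₀ gives M(t) = F₁/k + (M₀ − F₁/k)·e^(−kt).
F₁/k = 3.954/2.250×10^-5 = 175750 Tg P; kt = 2.250×10^-5 × 47000 = 1.057, e^(−kt) = 0.3474.
M(47000) = 175750 + (87740 − 175750) × 0.3474 = 175750 − 30570 = 145180 Tg P.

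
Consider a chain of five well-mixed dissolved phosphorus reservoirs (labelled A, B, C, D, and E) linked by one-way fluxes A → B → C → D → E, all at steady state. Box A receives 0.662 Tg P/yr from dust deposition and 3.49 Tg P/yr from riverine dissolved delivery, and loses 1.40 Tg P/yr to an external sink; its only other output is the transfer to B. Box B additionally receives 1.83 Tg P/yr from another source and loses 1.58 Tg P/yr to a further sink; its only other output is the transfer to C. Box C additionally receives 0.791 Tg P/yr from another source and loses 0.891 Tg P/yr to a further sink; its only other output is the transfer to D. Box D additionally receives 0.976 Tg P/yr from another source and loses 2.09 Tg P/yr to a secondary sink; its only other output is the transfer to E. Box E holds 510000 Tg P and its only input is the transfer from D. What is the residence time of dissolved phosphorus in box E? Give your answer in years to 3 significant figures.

285000 yr

Box A: F(A→B) = (0.662 + 3.49) − 1.40 = 2.7520 Tg P/yr.
Box B: F(B→C) = (2.7520 + 1.83) − 1.58 = 3.0020 Tg P/yr.
Box C: F(C→D) = (3.0020 + 0.791) − 0.891 = 2.9020 Tg P/yr.
Box D: F(D→E) = (2.9020 + 0.976) − 2.09 = 1.7880 Tg P/yr.
Box E throughput = its input = 1.7880 Tg P/yr; τ = 510000 / 1.7880 = 285200 yr.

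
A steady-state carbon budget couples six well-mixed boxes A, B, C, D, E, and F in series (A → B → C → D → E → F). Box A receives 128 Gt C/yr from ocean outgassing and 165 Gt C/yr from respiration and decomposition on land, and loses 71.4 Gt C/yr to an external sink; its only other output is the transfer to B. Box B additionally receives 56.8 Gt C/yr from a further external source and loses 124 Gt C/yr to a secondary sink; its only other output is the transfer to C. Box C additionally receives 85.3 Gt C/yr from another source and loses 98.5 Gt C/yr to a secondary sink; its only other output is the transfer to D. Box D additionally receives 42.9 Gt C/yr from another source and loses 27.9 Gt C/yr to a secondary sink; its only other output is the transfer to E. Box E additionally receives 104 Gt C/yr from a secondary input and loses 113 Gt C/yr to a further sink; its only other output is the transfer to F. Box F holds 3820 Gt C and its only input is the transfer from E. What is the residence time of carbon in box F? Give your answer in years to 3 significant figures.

26.0 yr

Box A: F(A→B) = (128 + 165) − 71.4 = 221.60 Gt C/yr.
Box B: F(B→C) = (221.60 + 56.8) − 124 = 154.40 Gt C/yr.
Box C: F(C→D) = (154.40 + 85.3) − 98.5 = 141.20 Gt C/yr.
Box D: F(D→E) = (141.20 + 42.9) − 27.9 = 156.20 Gt C/yr.
Box E: F(E→F) = (156.20 + 104) − 113 = 147.20 Gt C/yr.
Box F throughput = its input = 147.20 Gt C/yr; τ = 3820 / 147.20 = 25.95 yr.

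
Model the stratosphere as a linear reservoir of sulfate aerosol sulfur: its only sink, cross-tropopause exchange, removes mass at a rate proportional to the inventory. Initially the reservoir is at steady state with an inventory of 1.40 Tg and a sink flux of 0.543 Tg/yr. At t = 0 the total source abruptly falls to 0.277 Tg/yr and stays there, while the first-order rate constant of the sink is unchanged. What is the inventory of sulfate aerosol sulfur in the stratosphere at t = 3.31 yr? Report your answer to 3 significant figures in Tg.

τ = M₀/F₀ = 1.40/0.543 = 2.578 yr; rate constant k = 1/τ.
New steady state M_∞ = F₁/k = F₁·τ = 0.277 × 2.578 = 0.71418 Tg.
M(t) = M_∞ + (M₀ − M_∞)·e^(−t/τ); t/τ = 3.31/2.578 = 1.284, so e^(−t/τ) = 0.2770.
M(t) = 0.71418 + 0.6858 × 0.2770 = 0.90414 Tg.

0.904 Tg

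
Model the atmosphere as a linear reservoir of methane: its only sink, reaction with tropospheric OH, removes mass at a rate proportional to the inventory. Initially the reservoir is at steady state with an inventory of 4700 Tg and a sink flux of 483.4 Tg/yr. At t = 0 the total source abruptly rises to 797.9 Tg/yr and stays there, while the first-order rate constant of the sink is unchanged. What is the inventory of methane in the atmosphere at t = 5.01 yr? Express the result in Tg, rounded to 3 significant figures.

5930 Tg

Residence time τ = M₀/F₀ = 9.723 yr. The eventual steady state is M_∞ = M₀·(F₁/F₀) = 4700 × 797.9/483.4 = 7757.8 Tg.
The anomaly ΔM(t) = M(t) − M_∞ decays as ΔM₀·e^(−t/τ) with ΔM₀ = 4700 − 7757.8 = −3058 Tg.
At t = 5.01 yr, e^(−t/τ) = e^(−0.5153) = 0.5973, so ΔM = −1827 Tg and M = 7757.8 − 1827 = 5931.3 Tg.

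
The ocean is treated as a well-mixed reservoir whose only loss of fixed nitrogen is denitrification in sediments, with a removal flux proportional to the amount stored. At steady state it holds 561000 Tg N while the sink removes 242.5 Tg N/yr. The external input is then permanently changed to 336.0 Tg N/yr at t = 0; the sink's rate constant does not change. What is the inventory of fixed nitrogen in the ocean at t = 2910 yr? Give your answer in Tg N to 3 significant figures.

Residence time τ = M₀/F₀ = 2313 yr. The eventual steady state is M_∞ = M₀·(F₁/F₀) = 561000 × 336.0/242.5 = 777300 Tg N.
The anomaly ΔM(t) = M(t) − M_∞ decays as ΔM₀·e^(−t/τ) with ΔM₀ = 561000 − 777300 = −216300 Tg N.
At t = 2910 yr, e^(−t/τ) = e^(−1.258) = 0.2843, so ΔM = −61480 Tg N and M = 777300 − 61480 = 715820 Tg N.

716000 Tg N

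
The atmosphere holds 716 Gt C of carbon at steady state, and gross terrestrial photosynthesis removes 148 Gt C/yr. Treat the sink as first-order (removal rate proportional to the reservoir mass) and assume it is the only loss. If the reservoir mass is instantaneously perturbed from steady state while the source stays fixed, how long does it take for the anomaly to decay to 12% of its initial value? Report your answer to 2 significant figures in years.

10 yr

For a linear reservoir the anomaly decays as exp(−t/τ) with τ = M/F = 716/148 = 4.838 yr.
exp(−t/τ) = 0.12 ⇒ t = −τ ln(0.12) = 4.838 × 2.120 = 10.26 yr.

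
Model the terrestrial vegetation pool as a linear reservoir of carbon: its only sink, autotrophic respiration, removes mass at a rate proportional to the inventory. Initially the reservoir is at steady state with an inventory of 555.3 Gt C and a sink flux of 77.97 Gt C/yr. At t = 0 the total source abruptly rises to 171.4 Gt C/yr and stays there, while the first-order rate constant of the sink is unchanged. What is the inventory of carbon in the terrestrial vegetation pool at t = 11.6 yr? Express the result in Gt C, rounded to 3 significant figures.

1090 Gt C

The sink rate constant is k = F₀/M₀ = 77.97/555.3 = 0.1404 yr⁻¹.
Solving dM/dt = F₁ − kM with M(0) = M₀ gives M(t) = F₁/k + (M₀ − F₁/k)·e^(−kt).
F₁/k = 171.4/0.1404 = 1220.7 Gt C; kt = 0.1404 × 11.6 = 1.629, e^(−kt) = 0.1962.
M(11.6) = 1220.7 + (555.3 − 1220.7) × 0.1962 = 1220.7 − 130.5 = 1090.2 Gt C.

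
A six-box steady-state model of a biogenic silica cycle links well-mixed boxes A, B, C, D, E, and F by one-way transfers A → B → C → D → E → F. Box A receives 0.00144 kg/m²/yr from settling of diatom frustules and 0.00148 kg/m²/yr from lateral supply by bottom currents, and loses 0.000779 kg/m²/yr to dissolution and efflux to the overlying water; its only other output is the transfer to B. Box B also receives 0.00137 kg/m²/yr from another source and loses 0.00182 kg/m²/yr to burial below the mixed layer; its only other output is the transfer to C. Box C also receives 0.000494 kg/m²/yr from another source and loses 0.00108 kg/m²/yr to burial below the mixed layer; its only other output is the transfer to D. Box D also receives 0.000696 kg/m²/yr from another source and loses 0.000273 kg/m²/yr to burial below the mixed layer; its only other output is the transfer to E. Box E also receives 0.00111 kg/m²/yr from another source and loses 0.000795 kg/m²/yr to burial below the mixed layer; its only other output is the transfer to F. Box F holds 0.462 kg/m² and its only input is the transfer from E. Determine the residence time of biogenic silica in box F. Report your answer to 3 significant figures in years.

251 yr

Box A: F(A→B) = (0.00144 + 0.00148) − 0.000779 = 0.0021410 kg/m²/yr.
Box B: F(B→C) = (0.0021410 + 0.00137) − 0.00182 = 0.0016910 kg/m²/yr.
Box C: F(C→D) = (0.0016910 + 0.000494) − 0.00108 = 0.0011050 kg/m²/yr.
Box D: F(D→E) = (0.0011050 + 0.000696) − 0.000273 = 0.0015280 kg/m²/yr.
Box E: F(E→F) = (0.0015280 + 0.00111) − 0.000795 = 0.0018430 kg/m²/yr.
Box F throughput = its input = 0.0018430 kg/m²/yr; τ = 0.462 / 0.0018430 = 250.7 yr.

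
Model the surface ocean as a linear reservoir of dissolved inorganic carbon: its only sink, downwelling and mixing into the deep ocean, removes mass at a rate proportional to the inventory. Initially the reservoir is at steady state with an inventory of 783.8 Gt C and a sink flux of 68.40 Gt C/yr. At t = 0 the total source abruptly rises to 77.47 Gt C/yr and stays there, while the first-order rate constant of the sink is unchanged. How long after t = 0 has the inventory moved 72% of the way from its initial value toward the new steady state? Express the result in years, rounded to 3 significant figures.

14.6 yr

τ = M₀/F₀ = 783.8/68.40 = 11.46 yr.
The remaining gap fraction is e^(−t/τ); 72% covered ⇒ e^(−t/τ) = 0.280.
t = −τ ln(0.280) = 11.46 × 1.273 = 14.59 yr.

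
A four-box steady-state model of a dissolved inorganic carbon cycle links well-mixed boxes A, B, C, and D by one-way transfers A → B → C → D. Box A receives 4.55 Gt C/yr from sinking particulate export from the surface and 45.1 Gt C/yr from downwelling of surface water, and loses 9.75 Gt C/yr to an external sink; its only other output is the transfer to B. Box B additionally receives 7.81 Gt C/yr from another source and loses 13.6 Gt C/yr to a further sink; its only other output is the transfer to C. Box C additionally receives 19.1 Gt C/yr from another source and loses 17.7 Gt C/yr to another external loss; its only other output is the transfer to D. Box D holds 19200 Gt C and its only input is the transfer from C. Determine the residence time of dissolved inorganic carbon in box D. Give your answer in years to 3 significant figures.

541 yr

Box A: F(A→B) = (4.55 + 45.1) − 9.75 = 39.900 Gt C/yr.
Box B: F(B→C) = (39.900 + 7.81) − 13.6 = 34.110 Gt C/yr.
Box C: F(C→D) = (34.110 + 19.1) − 17.7 = 35.510 Gt C/yr.
Box D throughput = its input = 35.510 Gt C/yr; τ = 19200 / 35.510 = 540.7 yr.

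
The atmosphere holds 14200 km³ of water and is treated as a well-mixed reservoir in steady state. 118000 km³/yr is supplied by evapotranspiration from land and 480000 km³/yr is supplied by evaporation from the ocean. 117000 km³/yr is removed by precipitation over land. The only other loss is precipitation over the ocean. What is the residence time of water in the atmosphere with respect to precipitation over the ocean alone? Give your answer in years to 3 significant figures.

0.0295 yr

At steady state ΣF_in = ΣF_out.
ΣF_in = 118000 + 480000 = 598000 km³/yr.
Precipitation over the ocean flux = ΣF_in − (117000) = 598000 − 117000 = 481000 km³/yr.
τ = M / F = 14200 / 481000 = 0.02952 yr.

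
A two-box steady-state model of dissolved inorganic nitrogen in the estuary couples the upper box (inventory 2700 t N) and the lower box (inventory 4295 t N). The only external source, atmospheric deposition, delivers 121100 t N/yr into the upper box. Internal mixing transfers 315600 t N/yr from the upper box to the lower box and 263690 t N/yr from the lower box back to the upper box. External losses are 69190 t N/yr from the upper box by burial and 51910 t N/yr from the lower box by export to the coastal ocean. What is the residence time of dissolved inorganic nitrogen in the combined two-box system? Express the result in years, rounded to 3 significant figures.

Treat the two boxes together as one reservoir: the mixing fluxes between them are internal recycling, so τ = ΣM / Σ(external losses).
M_total = 2700 + 4295 = 6995.0 t N.
ΣF_external_out = 69190 + 51910 = 121100 t N/yr.
τ = M_total / ΣF_ext = 6995.0 / 121100 = 0.05776 yr.

0.0578 yr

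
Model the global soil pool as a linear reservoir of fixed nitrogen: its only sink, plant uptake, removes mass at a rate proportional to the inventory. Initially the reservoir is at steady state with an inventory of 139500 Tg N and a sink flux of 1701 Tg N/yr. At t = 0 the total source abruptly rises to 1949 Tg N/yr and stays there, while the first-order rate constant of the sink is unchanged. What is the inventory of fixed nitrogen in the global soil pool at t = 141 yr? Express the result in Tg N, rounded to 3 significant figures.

The sink rate constant is k = F₀/M₀ = 1701/139500 = 0.01219 yr⁻¹.
Solving dM/dt = F₁ − kM with M(0) = M₀ gives M(t) = F₁/k + (M₀ − F₁/k)·e^(−kt).
F₁/k = 1949/0.01219 = 159840 Tg N; kt = 0.01219 × 141 = 1.719, e^(−kt) = 0.1792.
M(141) = 159840 + (139500 − 159840) × 0.1792 = 159840 − 3645 = 156190 Tg N.

156000 Tg N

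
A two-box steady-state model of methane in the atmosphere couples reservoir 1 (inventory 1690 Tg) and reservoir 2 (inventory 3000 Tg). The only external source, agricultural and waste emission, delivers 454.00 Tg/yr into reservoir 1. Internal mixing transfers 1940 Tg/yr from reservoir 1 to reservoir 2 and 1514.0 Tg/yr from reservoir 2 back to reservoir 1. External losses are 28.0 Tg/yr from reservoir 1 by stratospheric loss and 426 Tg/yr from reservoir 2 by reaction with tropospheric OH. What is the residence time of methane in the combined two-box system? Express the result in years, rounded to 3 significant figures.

10.3 yr

For the system as a whole, the A↔B exchange is internal and contributes nothing to the throughput; only the external sinks remove mass.
M_total = 1690 + 3000 = 4690.0 Tg.
ΣF_external_out = 28.0 + 426 = 454.00 Tg/yr.
τ = M_total / ΣF_ext = 4690.0 / 454.00 = 10.33 yr.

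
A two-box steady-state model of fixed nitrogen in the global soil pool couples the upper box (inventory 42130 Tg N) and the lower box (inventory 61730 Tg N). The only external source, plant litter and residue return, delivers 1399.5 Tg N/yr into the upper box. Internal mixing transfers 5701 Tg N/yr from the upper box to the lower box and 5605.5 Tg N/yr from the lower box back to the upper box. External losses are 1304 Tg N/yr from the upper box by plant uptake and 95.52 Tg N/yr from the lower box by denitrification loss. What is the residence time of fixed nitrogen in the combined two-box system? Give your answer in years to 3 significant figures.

Residence time in the combined system uses the total inventory and the total *external* removal — internal exchanges between the two boxes cancel.
M_total = 42130 + 61730 = 103860 Tg N.
ΣF_external_out = 1304 + 95.52 = 1399.5 Tg N/yr.
τ = M_total / ΣF_ext = 103860 / 1399.5 = 74.21 yr.

74.2 yr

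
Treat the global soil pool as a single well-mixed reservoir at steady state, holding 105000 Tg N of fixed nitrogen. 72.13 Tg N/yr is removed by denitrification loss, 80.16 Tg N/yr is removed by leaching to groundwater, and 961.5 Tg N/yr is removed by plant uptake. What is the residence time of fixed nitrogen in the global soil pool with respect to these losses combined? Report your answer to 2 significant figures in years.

94 yr

Total removal = 72.13 + 80.16 + 961.5 = 1113.8 Tg N/yr.
τ = M / ΣF_out = 105000 / 1113.8 = 94.27 yr.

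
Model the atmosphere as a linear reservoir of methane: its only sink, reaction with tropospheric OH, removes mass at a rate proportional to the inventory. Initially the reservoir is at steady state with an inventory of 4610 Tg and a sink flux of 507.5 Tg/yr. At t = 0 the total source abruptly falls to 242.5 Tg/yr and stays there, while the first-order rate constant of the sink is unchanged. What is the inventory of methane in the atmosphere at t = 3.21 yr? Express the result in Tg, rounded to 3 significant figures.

τ = M₀/F₀ = 4610/507.5 = 9.084 yr; rate constant k = 1/τ.
New steady state M_∞ = F₁/k = F₁·τ = 242.5 × 9.084 = 2202.8 Tg.
M(t) = M_∞ + (M₀ − M_∞)·e^(−t/τ); t/τ = 3.21/9.084 = 0.3534, so e^(−t/τ) = 0.7023.
M(t) = 2202.8 + 2407 × 0.7023 = 3893.4 Tg.

3890 Tg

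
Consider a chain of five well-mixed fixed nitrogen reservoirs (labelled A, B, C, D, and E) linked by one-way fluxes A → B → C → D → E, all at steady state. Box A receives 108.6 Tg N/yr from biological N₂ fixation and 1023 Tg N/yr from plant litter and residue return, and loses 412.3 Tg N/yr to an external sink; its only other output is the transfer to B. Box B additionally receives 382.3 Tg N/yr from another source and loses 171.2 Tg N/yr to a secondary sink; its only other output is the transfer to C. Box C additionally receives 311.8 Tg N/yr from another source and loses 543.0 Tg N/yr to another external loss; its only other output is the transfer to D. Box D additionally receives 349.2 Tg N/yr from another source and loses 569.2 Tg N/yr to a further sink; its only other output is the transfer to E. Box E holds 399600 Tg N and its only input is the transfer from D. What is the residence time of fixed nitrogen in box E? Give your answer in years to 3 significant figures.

Box A: F(A→B) = (108.6 + 1023) − 412.3 = 719.30 Tg N/yr.
Box B: F(B→C) = (719.30 + 382.3) − 171.2 = 930.40 Tg N/yr.
Box C: F(C→D) = (930.40 + 311.8) − 543.0 = 699.20 Tg N/yr.
Box D: F(D→E) = (699.20 + 349.2) − 569.2 = 479.20 Tg N/yr.
Box E throughput = its input = 479.20 Tg N/yr; τ = 399600 / 479.20 = 833.9 yr.

834 yr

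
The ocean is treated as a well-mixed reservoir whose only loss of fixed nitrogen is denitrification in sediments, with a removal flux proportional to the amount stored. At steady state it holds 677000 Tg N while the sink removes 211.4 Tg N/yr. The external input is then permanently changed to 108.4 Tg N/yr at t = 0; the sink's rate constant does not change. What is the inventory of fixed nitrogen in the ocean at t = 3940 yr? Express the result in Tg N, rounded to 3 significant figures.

The sink rate constant is k = F₀/M₀ = 211.4/677000 = 0.0003123 yr⁻¹.
Solving dM/dt = F₁ − kM with M(0) = M₀ gives M(t) = F₁/k + (M₀ − F₁/k)·e^(−kt).
F₁/k = 108.4/0.0003123 = 347150 Tg N; kt = 0.0003123 × 3940 = 1.230, e^(−kt) = 0.2922.
M(3940) = 347150 + (677000 − 347150) × 0.2922 = 347150 + 96380 = 443530 Tg N.

444000 Tg N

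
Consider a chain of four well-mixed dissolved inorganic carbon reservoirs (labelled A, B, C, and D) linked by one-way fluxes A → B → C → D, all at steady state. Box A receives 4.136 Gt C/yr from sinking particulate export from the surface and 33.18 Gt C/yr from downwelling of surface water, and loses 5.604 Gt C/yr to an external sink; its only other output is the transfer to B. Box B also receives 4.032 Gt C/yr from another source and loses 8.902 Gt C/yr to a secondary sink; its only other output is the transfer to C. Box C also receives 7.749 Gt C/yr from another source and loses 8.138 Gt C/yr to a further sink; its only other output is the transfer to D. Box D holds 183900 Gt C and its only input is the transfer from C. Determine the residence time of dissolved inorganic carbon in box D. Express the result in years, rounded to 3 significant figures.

Box A: F(A→B) = (4.136 + 33.18) − 5.604 = 31.712 Gt C/yr.
Box B: F(B→C) = (31.712 + 4.032) − 8.902 = 26.842 Gt C/yr.
Box C: F(C→D) = (26.842 + 7.749) − 8.138 = 26.453 Gt C/yr.
Box D throughput = its input = 26.453 Gt C/yr; τ = 183900 / 26.453 = 6952 yr.

6950 yr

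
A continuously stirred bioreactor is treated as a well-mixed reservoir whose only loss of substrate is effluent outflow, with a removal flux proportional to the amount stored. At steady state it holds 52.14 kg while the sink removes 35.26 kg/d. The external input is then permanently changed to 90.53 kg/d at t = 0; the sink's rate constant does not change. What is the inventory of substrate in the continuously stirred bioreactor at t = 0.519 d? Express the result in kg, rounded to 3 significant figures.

Residence time τ = M₀/F₀ = 1.479 d. The eventual steady state is M_∞ = M₀·(F₁/F₀) = 52.14 × 90.53/35.26 = 133.87 kg.
The anomaly ΔM(t) = M(t) − M_∞ decays as ΔM₀·e^(−t/τ) with ΔM₀ = 52.14 − 133.87 = −81.73 kg.
At t = 0.519 d, e^(−t/τ) = e^(−0.3510) = 0.7040, so ΔM = −57.54 kg and M = 133.87 − 57.54 = 76.332 kg.

76.3 kg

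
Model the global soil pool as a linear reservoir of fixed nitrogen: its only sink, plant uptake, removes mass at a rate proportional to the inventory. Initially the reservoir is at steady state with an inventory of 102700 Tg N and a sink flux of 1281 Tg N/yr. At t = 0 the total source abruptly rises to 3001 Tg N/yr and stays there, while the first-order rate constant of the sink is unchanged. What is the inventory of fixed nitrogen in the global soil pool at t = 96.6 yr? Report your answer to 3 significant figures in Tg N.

199000 Tg N

τ = M₀/F₀ = 102700/1281 = 80.17 yr; rate constant k = 1/τ.
New steady state M_∞ = F₁/k = F₁·τ = 3001 × 80.17 = 240600 Tg N.
M(t) = M_∞ + (M₀ − M_∞)·e^(−t/τ); t/τ = 96.6/80.17 = 1.205, so e^(−t/τ) = 0.2997.
M(t) = 240600 − 137900 × 0.2997 = 199270 Tg N.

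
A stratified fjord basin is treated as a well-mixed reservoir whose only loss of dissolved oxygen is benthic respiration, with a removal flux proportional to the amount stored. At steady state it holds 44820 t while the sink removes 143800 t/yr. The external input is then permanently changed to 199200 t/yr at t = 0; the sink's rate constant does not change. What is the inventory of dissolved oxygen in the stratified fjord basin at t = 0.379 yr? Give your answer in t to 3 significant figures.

The sink rate constant is k = F₀/M₀ = 143800/44820 = 3.208 yr⁻¹.
Solving dM/dt = F₁ − kM with M(0) = M₀ gives M(t) = F₁/k + (M₀ − F₁/k)·e^(−kt).
F₁/k = 199200/3.208 = 62087 t; kt = 3.208 × 0.379 = 1.216, e^(−kt) = 0.2964.
M(0.379) = 62087 + (44820 − 62087) × 0.2964 = 62087 − 5118 = 56969 t.

57000 t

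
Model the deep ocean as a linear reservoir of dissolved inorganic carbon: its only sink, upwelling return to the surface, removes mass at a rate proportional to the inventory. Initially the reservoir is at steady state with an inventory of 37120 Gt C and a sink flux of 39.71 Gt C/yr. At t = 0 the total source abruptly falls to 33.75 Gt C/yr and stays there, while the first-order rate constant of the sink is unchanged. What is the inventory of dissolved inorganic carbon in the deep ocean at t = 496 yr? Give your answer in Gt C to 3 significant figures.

34800 Gt C

Residence time τ = M₀/F₀ = 934.8 yr. The eventual steady state is M_∞ = M₀·(F₁/F₀) = 37120 × 33.75/39.71 = 31549 Gt C.
The anomaly ΔM(t) = M(t) − M_∞ decays as ΔM₀·e^(−t/τ) with ΔM₀ = 37120 − 31549 = 5571 Gt C.
At t = 496 yr, e^(−t/τ) = e^(−0.5306) = 0.5882, so ΔM = 3277 Gt C and M = 31549 + 3277 = 34826 Gt C.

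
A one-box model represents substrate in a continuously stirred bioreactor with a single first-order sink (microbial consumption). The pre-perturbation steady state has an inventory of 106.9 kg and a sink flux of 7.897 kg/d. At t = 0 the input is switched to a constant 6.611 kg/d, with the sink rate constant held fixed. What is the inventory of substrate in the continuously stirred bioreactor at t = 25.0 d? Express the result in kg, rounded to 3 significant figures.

92.2 kg

Residence time τ = M₀/F₀ = 13.54 d. The eventual steady state is M_∞ = M₀·(F₁/F₀) = 106.9 × 6.611/7.897 = 89.492 kg.
The anomaly ΔM(t) = M(t) − M_∞ decays as ΔM₀·e^(−t/τ) with ΔM₀ = 106.9 − 89.492 = 17.41 kg.
At t = 25.0 d, e^(−t/τ) = e^(−1.847) = 0.1577, so ΔM = 2.746 kg and M = 89.492 + 2.746 = 92.238 kg.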